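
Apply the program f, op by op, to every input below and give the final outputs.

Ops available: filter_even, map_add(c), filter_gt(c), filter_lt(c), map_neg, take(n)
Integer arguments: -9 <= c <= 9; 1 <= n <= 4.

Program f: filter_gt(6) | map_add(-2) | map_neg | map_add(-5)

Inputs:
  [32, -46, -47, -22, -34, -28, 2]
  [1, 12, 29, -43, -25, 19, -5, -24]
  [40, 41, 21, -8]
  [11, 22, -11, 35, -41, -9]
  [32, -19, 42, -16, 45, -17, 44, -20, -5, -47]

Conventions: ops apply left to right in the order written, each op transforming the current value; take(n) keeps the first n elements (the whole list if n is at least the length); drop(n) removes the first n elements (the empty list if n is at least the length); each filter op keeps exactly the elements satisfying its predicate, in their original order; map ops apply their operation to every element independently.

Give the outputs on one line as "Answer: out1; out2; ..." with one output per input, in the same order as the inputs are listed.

Execution, op by op:
  [32, -46, -47, -22, -34, -28, 2] -> [32] -> [30] -> [-30] -> [-35]
  [1, 12, 29, -43, -25, 19, -5, -24] -> [12, 29, 19] -> [10, 27, 17] -> [-10, -27, -17] -> [-15, -32, -22]
  [40, 41, 21, -8] -> [40, 41, 21] -> [38, 39, 19] -> [-38, -39, -19] -> [-43, -44, -24]
  [11, 22, -11, 35, -41, -9] -> [11, 22, 35] -> [9, 20, 33] -> [-9, -20, -33] -> [-14, -25, -38]
  [32, -19, 42, -16, 45, -17, 44, -20, -5, -47] -> [32, 42, 45, 44] -> [30, 40, 43, 42] -> [-30, -40, -43, -42] -> [-35, -45, -48, -47]

[-35]; [-15, -32, -22]; [-43, -44, -24]; [-14, -25, -38]; [-35, -45, -48, -47]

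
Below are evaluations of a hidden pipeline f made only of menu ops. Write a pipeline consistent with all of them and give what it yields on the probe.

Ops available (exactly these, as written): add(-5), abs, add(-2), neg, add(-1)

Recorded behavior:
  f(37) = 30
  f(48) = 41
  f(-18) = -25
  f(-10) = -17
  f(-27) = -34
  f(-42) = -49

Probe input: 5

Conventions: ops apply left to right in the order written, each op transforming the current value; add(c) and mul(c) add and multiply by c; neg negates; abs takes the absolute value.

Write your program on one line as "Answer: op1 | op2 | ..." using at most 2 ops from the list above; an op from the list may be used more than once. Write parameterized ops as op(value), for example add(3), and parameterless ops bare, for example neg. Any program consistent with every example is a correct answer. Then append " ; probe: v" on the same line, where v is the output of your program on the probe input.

add(-5) | add(-2) ; probe: -2

Check, running the answer program on each example:
  37 -> 32 -> 30
  48 -> 43 -> 41
  -18 -> -23 -> -25
  -10 -> -15 -> -17
  -27 -> -32 -> -34
  -42 -> -47 -> -49
  probe: 5 -> 0 -> -2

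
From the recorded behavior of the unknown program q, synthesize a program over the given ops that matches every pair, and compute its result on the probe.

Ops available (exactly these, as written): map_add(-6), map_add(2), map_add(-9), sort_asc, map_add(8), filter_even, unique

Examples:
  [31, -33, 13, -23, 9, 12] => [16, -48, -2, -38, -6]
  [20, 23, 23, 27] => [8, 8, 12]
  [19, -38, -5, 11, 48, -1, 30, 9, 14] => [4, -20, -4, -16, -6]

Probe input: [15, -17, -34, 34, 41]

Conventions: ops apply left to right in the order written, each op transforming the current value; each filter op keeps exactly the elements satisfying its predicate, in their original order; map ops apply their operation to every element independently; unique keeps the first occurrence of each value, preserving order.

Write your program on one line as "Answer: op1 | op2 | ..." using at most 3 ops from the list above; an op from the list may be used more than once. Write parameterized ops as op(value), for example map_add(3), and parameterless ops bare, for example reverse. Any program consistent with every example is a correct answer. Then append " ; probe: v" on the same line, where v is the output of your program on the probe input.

map_add(-9) | map_add(-6) | filter_even ; probe: [0, -32, 26]

Check, running the answer program on each example:
  [31, -33, 13, -23, 9, 12] -> [22, -42, 4, -32, 0, 3] -> [16, -48, -2, -38, -6, -3] -> [16, -48, -2, -38, -6]
  [20, 23, 23, 27] -> [11, 14, 14, 18] -> [5, 8, 8, 12] -> [8, 8, 12]
  [19, -38, -5, 11, 48, -1, 30, 9, 14] -> [10, -47, -14, 2, 39, -10, 21, 0, 5] -> [4, -53, -20, -4, 33, -16, 15, -6, -1] -> [4, -20, -4, -16, -6]
  probe: [15, -17, -34, 34, 41] -> [6, -26, -43, 25, 32] -> [0, -32, -49, 19, 26] -> [0, -32, 26]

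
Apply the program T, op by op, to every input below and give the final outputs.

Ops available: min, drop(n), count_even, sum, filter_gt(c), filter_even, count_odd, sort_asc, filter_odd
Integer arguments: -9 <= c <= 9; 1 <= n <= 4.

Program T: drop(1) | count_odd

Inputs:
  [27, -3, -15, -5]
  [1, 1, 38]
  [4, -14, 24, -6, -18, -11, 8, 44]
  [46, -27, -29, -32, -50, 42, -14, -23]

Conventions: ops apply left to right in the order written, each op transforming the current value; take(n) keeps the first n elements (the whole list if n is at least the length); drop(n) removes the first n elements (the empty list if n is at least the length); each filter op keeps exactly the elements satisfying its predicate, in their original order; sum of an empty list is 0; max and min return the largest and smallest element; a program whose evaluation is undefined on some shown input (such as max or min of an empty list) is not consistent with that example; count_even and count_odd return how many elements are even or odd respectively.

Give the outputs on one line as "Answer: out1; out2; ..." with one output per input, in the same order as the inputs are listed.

3; 1; 1; 3

Execution, op by op:
  [27, -3, -15, -5] -> [-3, -15, -5] -> 3
  [1, 1, 38] -> [1, 38] -> 1
  [4, -14, 24, -6, -18, -11, 8, 44] -> [-14, 24, -6, -18, -11, 8, 44] -> 1
  [46, -27, -29, -32, -50, 42, -14, -23] -> [-27, -29, -32, -50, 42, -14, -23] -> 3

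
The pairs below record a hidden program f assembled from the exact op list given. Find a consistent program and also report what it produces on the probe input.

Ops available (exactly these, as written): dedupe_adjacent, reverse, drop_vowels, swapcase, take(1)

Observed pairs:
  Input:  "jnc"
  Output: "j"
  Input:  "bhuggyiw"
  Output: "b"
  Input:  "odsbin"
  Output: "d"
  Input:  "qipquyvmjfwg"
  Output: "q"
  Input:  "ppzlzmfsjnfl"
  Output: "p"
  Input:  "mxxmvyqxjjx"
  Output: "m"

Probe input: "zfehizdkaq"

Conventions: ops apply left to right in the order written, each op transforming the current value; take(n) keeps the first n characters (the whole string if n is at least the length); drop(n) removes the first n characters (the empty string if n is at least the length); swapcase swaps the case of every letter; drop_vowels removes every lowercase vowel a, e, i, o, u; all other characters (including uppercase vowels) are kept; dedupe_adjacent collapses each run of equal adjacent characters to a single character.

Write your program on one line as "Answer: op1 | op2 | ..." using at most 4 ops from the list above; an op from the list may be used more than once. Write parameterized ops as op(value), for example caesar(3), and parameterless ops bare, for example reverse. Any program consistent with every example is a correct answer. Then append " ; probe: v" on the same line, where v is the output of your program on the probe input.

drop_vowels | dedupe_adjacent | take(1) ; probe: "z"

Check, running the answer program on each example:
  "jnc" -> "jnc" -> "jnc" -> "j"
  "bhuggyiw" -> "bhggyw" -> "bhgyw" -> "b"
  "odsbin" -> "dsbn" -> "dsbn" -> "d"
  "qipquyvmjfwg" -> "qpqyvmjfwg" -> "qpqyvmjfwg" -> "q"
  "ppzlzmfsjnfl" -> "ppzlzmfsjnfl" -> "pzlzmfsjnfl" -> "p"
  "mxxmvyqxjjx" -> "mxxmvyqxjjx" -> "mxmvyqxjx" -> "m"
  probe: "zfehizdkaq" -> "zfhzdkq" -> "zfhzdkq" -> "z"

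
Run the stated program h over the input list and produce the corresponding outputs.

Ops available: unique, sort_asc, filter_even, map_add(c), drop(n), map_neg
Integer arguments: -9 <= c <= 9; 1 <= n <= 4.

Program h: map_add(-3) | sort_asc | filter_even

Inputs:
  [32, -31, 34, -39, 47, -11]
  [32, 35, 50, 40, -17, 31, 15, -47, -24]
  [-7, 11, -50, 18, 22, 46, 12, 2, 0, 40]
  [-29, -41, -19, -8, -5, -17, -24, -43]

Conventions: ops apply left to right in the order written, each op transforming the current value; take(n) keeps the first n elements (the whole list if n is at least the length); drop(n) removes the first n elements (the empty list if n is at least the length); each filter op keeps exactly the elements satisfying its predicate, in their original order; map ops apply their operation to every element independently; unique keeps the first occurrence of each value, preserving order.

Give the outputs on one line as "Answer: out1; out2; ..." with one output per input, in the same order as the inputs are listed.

[-42, -34, -14, 44]; [-50, -20, 12, 28, 32]; [-10, 8]; [-46, -44, -32, -22, -20, -8]

Execution, op by op:
  [32, -31, 34, -39, 47, -11] -> [29, -34, 31, -42, 44, -14] -> [-42, -34, -14, 29, 31, 44] -> [-42, -34, -14, 44]
  [32, 35, 50, 40, -17, 31, 15, -47, -24] -> [29, 32, 47, 37, -20, 28, 12, -50, -27] -> [-50, -27, -20, 12, 28, 29, 32, 37, 47] -> [-50, -20, 12, 28, 32]
  [-7, 11, -50, 18, 22, 46, 12, 2, 0, 40] -> [-10, 8, -53, 15, 19, 43, 9, -1, -3, 37] -> [-53, -10, -3, -1, 8, 9, 15, 19, 37, 43] -> [-10, 8]
  [-29, -41, -19, -8, -5, -17, -24, -43] -> [-32, -44, -22, -11, -8, -20, -27, -46] -> [-46, -44, -32, -27, -22, -20, -11, -8] -> [-46, -44, -32, -22, -20, -8]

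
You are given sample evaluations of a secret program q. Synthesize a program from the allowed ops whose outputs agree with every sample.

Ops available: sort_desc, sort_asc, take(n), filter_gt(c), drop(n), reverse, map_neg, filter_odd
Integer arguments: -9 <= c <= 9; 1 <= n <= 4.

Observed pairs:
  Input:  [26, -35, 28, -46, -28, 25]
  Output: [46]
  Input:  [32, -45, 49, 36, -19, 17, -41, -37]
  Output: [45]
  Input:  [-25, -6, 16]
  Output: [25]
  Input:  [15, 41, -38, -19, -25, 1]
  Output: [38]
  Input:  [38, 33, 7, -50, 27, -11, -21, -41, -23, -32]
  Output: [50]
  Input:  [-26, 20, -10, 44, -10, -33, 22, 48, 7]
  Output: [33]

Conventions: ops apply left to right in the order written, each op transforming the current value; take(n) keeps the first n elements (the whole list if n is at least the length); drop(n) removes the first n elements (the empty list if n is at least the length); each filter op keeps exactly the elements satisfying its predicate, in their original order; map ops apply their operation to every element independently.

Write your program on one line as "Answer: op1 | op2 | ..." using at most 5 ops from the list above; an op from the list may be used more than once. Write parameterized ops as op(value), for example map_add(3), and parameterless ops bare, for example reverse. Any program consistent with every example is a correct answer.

reverse | map_neg | drop(1) | sort_desc | take(1)

Check, running the answer program on each example:
  [26, -35, 28, -46, -28, 25] -> [25, -28, -46, 28, -35, 26] -> [-25, 28, 46, -28, 35, -26] -> [28, 46, -28, 35, -26] -> [46, 35, 28, -26, -28] -> [46]
  [32, -45, 49, 36, -19, 17, -41, -37] -> [-37, -41, 17, -19, 36, 49, -45, 32] -> [37, 41, -17, 19, -36, -49, 45, -32] -> [41, -17, 19, -36, -49, 45, -32] -> [45, 41, 19, -17, -32, -36, -49] -> [45]
  [-25, -6, 16] -> [16, -6, -25] -> [-16, 6, 25] -> [6, 25] -> [25, 6] -> [25]
  [15, 41, -38, -19, -25, 1] -> [1, -25, -19, -38, 41, 15] -> [-1, 25, 19, 38, -41, -15] -> [25, 19, 38, -41, -15] -> [38, 25, 19, -15, -41] -> [38]
  [38, 33, 7, -50, 27, -11, -21, -41, -23, -32] -> [-32, -23, -41, -21, -11, 27, -50, 7, 33, 38] -> [32, 23, 41, 21, 11, -27, 50, -7, -33, -38] -> [23, 41, 21, 11, -27, 50, -7, -33, -38] -> [50, 41, 23, 21, 11, -7, -27, -33, -38] -> [50]
  [-26, 20, -10, 44, -10, -33, 22, 48, 7] -> [7, 48, 22, -33, -10, 44, -10, 20, -26] -> [-7, -48, -22, 33, 10, -44, 10, -20, 26] -> [-48, -22, 33, 10, -44, 10, -20, 26] -> [33, 26, 10, 10, -20, -22, -44, -48] -> [33]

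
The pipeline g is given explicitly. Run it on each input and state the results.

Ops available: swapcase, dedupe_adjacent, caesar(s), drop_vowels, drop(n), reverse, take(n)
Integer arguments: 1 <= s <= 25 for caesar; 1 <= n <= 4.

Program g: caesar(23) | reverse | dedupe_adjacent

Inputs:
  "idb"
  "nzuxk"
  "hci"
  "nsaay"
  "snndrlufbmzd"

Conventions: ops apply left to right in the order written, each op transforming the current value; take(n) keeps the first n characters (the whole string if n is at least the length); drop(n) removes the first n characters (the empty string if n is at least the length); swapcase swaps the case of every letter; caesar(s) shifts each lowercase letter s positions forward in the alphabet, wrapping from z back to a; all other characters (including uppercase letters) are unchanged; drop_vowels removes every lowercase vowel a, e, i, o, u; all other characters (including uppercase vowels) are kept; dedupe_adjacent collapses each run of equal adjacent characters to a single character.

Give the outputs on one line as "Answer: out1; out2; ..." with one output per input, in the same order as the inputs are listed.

Execution, op by op:
  "idb" -> "fay" -> "yaf" -> "yaf"
  "nzuxk" -> "kwruh" -> "hurwk" -> "hurwk"
  "hci" -> "ezf" -> "fze" -> "fze"
  "nsaay" -> "kpxxv" -> "vxxpk" -> "vxpk"
  "snndrlufbmzd" -> "pkkaoircyjwa" -> "awjycrioakkp" -> "awjycrioakp"

"yaf"; "hurwk"; "fze"; "vxpk"; "awjycrioakp"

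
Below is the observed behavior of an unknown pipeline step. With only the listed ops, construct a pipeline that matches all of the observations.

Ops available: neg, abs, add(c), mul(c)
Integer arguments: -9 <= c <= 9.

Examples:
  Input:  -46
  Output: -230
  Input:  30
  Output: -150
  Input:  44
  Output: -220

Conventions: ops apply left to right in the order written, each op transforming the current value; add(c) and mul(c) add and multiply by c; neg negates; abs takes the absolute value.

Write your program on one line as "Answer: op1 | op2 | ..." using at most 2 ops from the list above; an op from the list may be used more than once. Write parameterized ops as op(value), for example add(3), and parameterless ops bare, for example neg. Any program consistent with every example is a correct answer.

abs | mul(-5)

Check, running the answer program on each example:
  -46 -> 46 -> -230
  30 -> 30 -> -150
  44 -> 44 -> -220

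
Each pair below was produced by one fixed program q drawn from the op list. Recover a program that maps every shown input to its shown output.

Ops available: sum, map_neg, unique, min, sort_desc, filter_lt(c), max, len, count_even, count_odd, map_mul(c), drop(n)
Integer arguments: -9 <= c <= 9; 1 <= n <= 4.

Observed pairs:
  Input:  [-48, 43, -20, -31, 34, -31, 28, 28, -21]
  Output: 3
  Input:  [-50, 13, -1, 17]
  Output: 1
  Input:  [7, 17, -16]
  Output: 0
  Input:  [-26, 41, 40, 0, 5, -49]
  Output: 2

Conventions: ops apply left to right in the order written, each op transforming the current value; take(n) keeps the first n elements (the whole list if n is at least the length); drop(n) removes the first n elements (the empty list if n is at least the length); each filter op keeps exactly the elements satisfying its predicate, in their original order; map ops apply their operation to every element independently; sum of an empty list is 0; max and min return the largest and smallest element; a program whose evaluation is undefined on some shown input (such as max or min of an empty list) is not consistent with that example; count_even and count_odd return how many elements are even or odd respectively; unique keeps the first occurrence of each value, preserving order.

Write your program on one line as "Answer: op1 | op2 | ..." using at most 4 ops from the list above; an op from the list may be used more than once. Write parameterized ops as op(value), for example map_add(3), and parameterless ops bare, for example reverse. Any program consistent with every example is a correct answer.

map_neg | drop(3) | count_odd

Check, running the answer program on each example:
  [-48, 43, -20, -31, 34, -31, 28, 28, -21] -> [48, -43, 20, 31, -34, 31, -28, -28, 21] -> [31, -34, 31, -28, -28, 21] -> 3
  [-50, 13, -1, 17] -> [50, -13, 1, -17] -> [-17] -> 1
  [7, 17, -16] -> [-7, -17, 16] -> [] -> 0
  [-26, 41, 40, 0, 5, -49] -> [26, -41, -40, 0, -5, 49] -> [0, -5, 49] -> 2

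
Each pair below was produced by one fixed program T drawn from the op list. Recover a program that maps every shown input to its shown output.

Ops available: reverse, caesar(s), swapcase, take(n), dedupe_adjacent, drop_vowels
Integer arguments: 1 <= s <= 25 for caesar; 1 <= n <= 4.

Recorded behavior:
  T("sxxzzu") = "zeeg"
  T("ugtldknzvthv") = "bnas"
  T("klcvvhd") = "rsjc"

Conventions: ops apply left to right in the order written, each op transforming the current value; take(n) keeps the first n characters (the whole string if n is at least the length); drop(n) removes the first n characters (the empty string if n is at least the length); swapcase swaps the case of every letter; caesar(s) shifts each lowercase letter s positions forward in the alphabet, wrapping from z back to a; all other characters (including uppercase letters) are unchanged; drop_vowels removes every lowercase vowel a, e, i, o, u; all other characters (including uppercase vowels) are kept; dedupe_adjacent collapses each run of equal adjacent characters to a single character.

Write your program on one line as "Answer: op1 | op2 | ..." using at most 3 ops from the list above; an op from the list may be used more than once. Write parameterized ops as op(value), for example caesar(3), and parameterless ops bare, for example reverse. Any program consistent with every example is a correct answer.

take(4) | caesar(3) | caesar(4)

Check, running the answer program on each example:
  "sxxzzu" -> "sxxz" -> "vaac" -> "zeeg"
  "ugtldknzvthv" -> "ugtl" -> "xjwo" -> "bnas"
  "klcvvhd" -> "klcv" -> "nofy" -> "rsjc"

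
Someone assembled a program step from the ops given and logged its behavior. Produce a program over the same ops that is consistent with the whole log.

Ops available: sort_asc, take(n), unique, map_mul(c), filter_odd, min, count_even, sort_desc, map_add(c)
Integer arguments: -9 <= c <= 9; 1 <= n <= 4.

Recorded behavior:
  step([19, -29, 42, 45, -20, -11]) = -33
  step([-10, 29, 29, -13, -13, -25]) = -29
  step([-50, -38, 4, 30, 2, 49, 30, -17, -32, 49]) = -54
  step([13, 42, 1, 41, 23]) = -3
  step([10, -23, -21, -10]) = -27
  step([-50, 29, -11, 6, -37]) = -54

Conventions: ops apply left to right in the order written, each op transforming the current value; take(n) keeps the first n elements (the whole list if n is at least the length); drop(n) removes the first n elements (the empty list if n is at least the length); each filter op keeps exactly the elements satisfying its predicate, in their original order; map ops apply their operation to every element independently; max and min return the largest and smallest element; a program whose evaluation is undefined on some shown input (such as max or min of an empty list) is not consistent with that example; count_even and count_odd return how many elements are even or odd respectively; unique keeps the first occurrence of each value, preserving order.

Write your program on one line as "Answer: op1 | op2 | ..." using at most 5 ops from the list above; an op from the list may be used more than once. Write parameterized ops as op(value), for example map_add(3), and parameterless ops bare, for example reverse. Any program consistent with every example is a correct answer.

sort_asc | map_add(-4) | unique | min

Check, running the answer program on each example:
  [19, -29, 42, 45, -20, -11] -> [-29, -20, -11, 19, 42, 45] -> [-33, -24, -15, 15, 38, 41] -> [-33, -24, -15, 15, 38, 41] -> -33
  [-10, 29, 29, -13, -13, -25] -> [-25, -13, -13, -10, 29, 29] -> [-29, -17, -17, -14, 25, 25] -> [-29, -17, -14, 25] -> -29
  [-50, -38, 4, 30, 2, 49, 30, -17, -32, 49] -> [-50, -38, -32, -17, 2, 4, 30, 30, 49, 49] -> [-54, -42, -36, -21, -2, 0, 26, 26, 45, 45] -> [-54, -42, -36, -21, -2, 0, 26, 45] -> -54
  [13, 42, 1, 41, 23] -> [1, 13, 23, 41, 42] -> [-3, 9, 19, 37, 38] -> [-3, 9, 19, 37, 38] -> -3
  [10, -23, -21, -10] -> [-23, -21, -10, 10] -> [-27, -25, -14, 6] -> [-27, -25, -14, 6] -> -27
  [-50, 29, -11, 6, -37] -> [-50, -37, -11, 6, 29] -> [-54, -41, -15, 2, 25] -> [-54, -41, -15, 2, 25] -> -54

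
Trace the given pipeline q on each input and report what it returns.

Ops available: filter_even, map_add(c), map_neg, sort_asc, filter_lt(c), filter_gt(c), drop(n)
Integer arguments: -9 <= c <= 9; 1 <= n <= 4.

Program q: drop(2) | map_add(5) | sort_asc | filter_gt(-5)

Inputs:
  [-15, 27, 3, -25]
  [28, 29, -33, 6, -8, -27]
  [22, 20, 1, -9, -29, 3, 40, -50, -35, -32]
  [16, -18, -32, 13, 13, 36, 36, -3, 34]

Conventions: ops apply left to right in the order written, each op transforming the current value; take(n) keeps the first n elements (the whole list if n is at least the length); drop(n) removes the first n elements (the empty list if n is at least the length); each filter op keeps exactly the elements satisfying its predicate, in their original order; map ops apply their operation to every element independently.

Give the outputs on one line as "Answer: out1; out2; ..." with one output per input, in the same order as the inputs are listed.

Execution, op by op:
  [-15, 27, 3, -25] -> [3, -25] -> [8, -20] -> [-20, 8] -> [8]
  [28, 29, -33, 6, -8, -27] -> [-33, 6, -8, -27] -> [-28, 11, -3, -22] -> [-28, -22, -3, 11] -> [-3, 11]
  [22, 20, 1, -9, -29, 3, 40, -50, -35, -32] -> [1, -9, -29, 3, 40, -50, -35, -32] -> [6, -4, -24, 8, 45, -45, -30, -27] -> [-45, -30, -27, -24, -4, 6, 8, 45] -> [-4, 6, 8, 45]
  [16, -18, -32, 13, 13, 36, 36, -3, 34] -> [-32, 13, 13, 36, 36, -3, 34] -> [-27, 18, 18, 41, 41, 2, 39] -> [-27, 2, 18, 18, 39, 41, 41] -> [2, 18, 18, 39, 41, 41]

[8]; [-3, 11]; [-4, 6, 8, 45]; [2, 18, 18, 39, 41, 41]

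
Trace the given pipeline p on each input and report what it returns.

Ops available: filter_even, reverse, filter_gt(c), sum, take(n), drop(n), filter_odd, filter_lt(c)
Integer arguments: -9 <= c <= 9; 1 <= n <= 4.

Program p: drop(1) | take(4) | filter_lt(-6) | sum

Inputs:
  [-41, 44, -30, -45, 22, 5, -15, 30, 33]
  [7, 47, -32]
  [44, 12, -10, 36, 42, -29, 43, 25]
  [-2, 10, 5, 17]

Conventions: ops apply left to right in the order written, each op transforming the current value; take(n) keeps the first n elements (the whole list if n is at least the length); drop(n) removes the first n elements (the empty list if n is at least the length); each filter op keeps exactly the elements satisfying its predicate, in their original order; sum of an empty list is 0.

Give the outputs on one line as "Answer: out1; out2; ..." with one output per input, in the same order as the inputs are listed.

Execution, op by op:
  [-41, 44, -30, -45, 22, 5, -15, 30, 33] -> [44, -30, -45, 22, 5, -15, 30, 33] -> [44, -30, -45, 22] -> [-30, -45] -> -75
  [7, 47, -32] -> [47, -32] -> [47, -32] -> [-32] -> -32
  [44, 12, -10, 36, 42, -29, 43, 25] -> [12, -10, 36, 42, -29, 43, 25] -> [12, -10, 36, 42] -> [-10] -> -10
  [-2, 10, 5, 17] -> [10, 5, 17] -> [10, 5, 17] -> [] -> 0

-75; -32; -10; 0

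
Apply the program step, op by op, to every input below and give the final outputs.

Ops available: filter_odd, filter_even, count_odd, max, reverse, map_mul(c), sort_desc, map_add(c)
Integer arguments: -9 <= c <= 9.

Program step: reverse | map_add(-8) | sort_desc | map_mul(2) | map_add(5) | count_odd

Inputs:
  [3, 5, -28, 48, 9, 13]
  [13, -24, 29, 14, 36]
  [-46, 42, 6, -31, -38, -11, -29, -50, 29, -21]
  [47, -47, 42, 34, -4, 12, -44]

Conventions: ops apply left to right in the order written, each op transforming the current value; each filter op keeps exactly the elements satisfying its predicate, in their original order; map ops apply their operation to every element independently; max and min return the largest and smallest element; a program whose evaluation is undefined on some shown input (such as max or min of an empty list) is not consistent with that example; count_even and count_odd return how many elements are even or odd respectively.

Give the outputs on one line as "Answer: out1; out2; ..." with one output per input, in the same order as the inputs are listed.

Execution, op by op:
  [3, 5, -28, 48, 9, 13] -> [13, 9, 48, -28, 5, 3] -> [5, 1, 40, -36, -3, -5] -> [40, 5, 1, -3, -5, -36] -> [80, 10, 2, -6, -10, -72] -> [85, 15, 7, -1, -5, -67] -> 6
  [13, -24, 29, 14, 36] -> [36, 14, 29, -24, 13] -> [28, 6, 21, -32, 5] -> [28, 21, 6, 5, -32] -> [56, 42, 12, 10, -64] -> [61, 47, 17, 15, -59] -> 5
  [-46, 42, 6, -31, -38, -11, -29, -50, 29, -21] -> [-21, 29, -50, -29, -11, -38, -31, 6, 42, -46] -> [-29, 21, -58, -37, -19, -46, -39, -2, 34, -54] -> [34, 21, -2, -19, -29, -37, -39, -46, -54, -58] -> [68, 42, -4, -38, -58, -74, -78, -92, -108, -116] -> [73, 47, 1, -33, -53, -69, -73, -87, -103, -111] -> 10
  [47, -47, 42, 34, -4, 12, -44] -> [-44, 12, -4, 34, 42, -47, 47] -> [-52, 4, -12, 26, 34, -55, 39] -> [39, 34, 26, 4, -12, -52, -55] -> [78, 68, 52, 8, -24, -104, -110] -> [83, 73, 57, 13, -19, -99, -105] -> 7

6; 5; 10; 7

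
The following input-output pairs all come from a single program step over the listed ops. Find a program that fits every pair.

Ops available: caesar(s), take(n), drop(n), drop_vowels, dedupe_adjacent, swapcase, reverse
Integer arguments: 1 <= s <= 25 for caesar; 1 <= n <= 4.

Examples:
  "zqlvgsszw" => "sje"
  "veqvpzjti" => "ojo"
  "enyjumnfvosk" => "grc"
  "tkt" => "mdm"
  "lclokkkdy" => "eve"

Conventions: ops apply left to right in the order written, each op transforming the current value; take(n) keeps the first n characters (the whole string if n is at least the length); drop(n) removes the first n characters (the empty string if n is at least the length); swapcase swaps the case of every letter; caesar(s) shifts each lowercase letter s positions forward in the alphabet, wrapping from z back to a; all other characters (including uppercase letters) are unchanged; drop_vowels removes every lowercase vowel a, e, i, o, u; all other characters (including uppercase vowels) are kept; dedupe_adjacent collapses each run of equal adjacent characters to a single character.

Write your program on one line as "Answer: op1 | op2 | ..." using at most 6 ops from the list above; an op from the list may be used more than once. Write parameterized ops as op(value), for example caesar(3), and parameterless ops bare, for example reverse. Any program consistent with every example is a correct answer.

drop_vowels | caesar(11) | caesar(8) | take(4) | take(3)

Check, running the answer program on each example:
  "zqlvgsszw" -> "zqlvgsszw" -> "kbwgrddkh" -> "sjeozllsp" -> "sjeo" -> "sje"
  "veqvpzjti" -> "vqvpzjt" -> "gbgakue" -> "ojoiscm" -> "ojoi" -> "ojo"
  "enyjumnfvosk" -> "nyjmnfvsk" -> "yjuxyqgdv" -> "grcfgyold" -> "grcf" -> "grc"
  "tkt" -> "tkt" -> "eve" -> "mdm" -> "mdm" -> "mdm"
  "lclokkkdy" -> "lclkkkdy" -> "wnwvvvoj" -> "evedddwr" -> "eved" -> "eve"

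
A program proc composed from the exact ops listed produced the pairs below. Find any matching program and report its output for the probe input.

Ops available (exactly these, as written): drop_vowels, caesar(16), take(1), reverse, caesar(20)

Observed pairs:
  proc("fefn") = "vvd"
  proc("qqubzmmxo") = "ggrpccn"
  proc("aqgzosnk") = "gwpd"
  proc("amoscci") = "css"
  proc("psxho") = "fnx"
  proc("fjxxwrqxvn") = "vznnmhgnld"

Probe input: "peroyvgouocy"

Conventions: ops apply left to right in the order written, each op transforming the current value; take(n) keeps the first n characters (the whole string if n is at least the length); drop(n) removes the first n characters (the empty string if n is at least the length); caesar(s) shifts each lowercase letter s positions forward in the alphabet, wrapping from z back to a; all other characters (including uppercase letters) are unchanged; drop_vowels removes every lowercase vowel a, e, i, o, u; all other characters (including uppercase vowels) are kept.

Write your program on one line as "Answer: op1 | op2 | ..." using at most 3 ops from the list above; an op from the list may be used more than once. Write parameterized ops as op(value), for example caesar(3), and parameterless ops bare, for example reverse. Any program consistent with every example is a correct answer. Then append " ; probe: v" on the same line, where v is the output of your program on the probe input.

drop_vowels | caesar(16) | drop_vowels ; probe: "fhlws"

Check, running the answer program on each example:
  "fefn" -> "ffn" -> "vvd" -> "vvd"
  "qqubzmmxo" -> "qqbzmmx" -> "ggrpccn" -> "ggrpccn"
  "aqgzosnk" -> "qgzsnk" -> "gwpida" -> "gwpd"
  "amoscci" -> "mscc" -> "ciss" -> "css"
  "psxho" -> "psxh" -> "finx" -> "fnx"
  "fjxxwrqxvn" -> "fjxxwrqxvn" -> "vznnmhgnld" -> "vznnmhgnld"
  probe: "peroyvgouocy" -> "pryvgcy" -> "fholwso" -> "fhlws"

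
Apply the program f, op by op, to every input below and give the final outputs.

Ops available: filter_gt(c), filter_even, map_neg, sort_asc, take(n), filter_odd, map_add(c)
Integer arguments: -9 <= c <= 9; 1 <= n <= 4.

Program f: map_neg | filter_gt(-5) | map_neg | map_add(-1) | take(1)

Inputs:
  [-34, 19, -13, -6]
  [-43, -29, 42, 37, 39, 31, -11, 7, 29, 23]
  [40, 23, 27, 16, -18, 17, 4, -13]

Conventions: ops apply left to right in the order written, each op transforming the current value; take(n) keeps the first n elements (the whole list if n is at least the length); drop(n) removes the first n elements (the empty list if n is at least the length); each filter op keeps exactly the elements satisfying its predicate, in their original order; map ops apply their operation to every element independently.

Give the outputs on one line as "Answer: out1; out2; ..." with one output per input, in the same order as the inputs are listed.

[-35]; [-44]; [-19]

Execution, op by op:
  [-34, 19, -13, -6] -> [34, -19, 13, 6] -> [34, 13, 6] -> [-34, -13, -6] -> [-35, -14, -7] -> [-35]
  [-43, -29, 42, 37, 39, 31, -11, 7, 29, 23] -> [43, 29, -42, -37, -39, -31, 11, -7, -29, -23] -> [43, 29, 11] -> [-43, -29, -11] -> [-44, -30, -12] -> [-44]
  [40, 23, 27, 16, -18, 17, 4, -13] -> [-40, -23, -27, -16, 18, -17, -4, 13] -> [18, -4, 13] -> [-18, 4, -13] -> [-19, 3, -14] -> [-19]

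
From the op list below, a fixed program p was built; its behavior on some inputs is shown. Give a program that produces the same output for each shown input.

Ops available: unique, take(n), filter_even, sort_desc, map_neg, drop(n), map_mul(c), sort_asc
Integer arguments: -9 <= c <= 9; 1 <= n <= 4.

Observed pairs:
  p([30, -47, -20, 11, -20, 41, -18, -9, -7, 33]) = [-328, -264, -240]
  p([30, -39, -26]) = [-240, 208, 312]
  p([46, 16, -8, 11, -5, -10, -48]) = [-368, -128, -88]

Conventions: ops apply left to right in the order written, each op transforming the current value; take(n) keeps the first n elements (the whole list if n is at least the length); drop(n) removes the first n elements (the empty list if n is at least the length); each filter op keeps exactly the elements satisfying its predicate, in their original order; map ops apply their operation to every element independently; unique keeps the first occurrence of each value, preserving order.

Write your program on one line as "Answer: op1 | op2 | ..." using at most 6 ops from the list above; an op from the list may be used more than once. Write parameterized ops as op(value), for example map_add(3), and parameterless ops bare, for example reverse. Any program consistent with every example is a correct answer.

sort_desc | unique | take(3) | sort_asc | map_mul(-8) | sort_asc

Check, running the answer program on each example:
  [30, -47, -20, 11, -20, 41, -18, -9, -7, 33] -> [41, 33, 30, 11, -7, -9, -18, -20, -20, -47] -> [41, 33, 30, 11, -7, -9, -18, -20, -47] -> [41, 33, 30] -> [30, 33, 41] -> [-240, -264, -328] -> [-328, -264, -240]
  [30, -39, -26] -> [30, -26, -39] -> [30, -26, -39] -> [30, -26, -39] -> [-39, -26, 30] -> [312, 208, -240] -> [-240, 208, 312]
  [46, 16, -8, 11, -5, -10, -48] -> [46, 16, 11, -5, -8, -10, -48] -> [46, 16, 11, -5, -8, -10, -48] -> [46, 16, 11] -> [11, 16, 46] -> [-88, -128, -368] -> [-368, -128, -88]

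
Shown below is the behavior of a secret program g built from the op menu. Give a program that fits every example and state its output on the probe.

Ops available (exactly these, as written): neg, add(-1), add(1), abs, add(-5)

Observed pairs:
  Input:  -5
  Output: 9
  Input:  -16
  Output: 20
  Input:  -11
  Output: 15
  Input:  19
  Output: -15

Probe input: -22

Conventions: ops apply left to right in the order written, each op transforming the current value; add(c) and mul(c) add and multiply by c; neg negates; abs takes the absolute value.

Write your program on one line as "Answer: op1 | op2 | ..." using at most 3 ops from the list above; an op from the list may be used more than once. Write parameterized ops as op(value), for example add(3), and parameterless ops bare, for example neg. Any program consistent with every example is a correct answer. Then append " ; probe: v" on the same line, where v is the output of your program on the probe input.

add(-5) | add(1) | neg ; probe: 26

Check, running the answer program on each example:
  -5 -> -10 -> -9 -> 9
  -16 -> -21 -> -20 -> 20
  -11 -> -16 -> -15 -> 15
  19 -> 14 -> 15 -> -15
  probe: -22 -> -27 -> -26 -> 26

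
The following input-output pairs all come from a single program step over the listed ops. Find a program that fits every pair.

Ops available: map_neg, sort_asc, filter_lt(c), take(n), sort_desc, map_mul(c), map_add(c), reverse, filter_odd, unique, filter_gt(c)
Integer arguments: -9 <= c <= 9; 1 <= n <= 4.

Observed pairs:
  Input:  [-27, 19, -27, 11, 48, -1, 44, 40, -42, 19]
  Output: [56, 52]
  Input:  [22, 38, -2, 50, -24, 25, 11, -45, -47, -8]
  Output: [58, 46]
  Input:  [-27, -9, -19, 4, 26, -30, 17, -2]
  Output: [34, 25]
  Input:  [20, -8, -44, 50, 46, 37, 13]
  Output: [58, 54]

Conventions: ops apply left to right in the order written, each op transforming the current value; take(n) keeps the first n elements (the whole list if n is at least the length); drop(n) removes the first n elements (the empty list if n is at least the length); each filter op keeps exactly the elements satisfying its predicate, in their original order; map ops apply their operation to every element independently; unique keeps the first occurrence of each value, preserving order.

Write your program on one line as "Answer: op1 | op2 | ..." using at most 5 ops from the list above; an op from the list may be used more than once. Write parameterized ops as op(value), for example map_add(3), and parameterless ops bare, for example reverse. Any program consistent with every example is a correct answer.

map_add(8) | sort_desc | take(3) | take(2)

Check, running the answer program on each example:
  [-27, 19, -27, 11, 48, -1, 44, 40, -42, 19] -> [-19, 27, -19, 19, 56, 7, 52, 48, -34, 27] -> [56, 52, 48, 27, 27, 19, 7, -19, -19, -34] -> [56, 52, 48] -> [56, 52]
  [22, 38, -2, 50, -24, 25, 11, -45, -47, -8] -> [30, 46, 6, 58, -16, 33, 19, -37, -39, 0] -> [58, 46, 33, 30, 19, 6, 0, -16, -37, -39] -> [58, 46, 33] -> [58, 46]
  [-27, -9, -19, 4, 26, -30, 17, -2] -> [-19, -1, -11, 12, 34, -22, 25, 6] -> [34, 25, 12, 6, -1, -11, -19, -22] -> [34, 25, 12] -> [34, 25]
  [20, -8, -44, 50, 46, 37, 13] -> [28, 0, -36, 58, 54, 45, 21] -> [58, 54, 45, 28, 21, 0, -36] -> [58, 54, 45] -> [58, 54]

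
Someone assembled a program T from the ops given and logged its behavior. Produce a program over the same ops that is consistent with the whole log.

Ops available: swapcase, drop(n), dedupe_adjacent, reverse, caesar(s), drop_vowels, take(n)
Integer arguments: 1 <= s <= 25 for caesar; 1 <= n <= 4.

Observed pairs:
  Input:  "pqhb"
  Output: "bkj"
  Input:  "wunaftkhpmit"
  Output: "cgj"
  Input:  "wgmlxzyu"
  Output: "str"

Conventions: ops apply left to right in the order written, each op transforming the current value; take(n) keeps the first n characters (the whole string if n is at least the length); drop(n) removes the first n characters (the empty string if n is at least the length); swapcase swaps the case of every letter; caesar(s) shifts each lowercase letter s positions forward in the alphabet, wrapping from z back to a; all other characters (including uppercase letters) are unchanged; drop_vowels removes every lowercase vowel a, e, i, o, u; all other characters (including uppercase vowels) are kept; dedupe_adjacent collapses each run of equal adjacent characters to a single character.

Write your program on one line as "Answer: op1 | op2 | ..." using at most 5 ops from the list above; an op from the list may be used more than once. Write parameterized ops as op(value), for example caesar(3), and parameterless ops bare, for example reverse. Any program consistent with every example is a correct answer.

reverse | drop(1) | take(3) | caesar(21) | caesar(25)

Check, running the answer program on each example:
  "pqhb" -> "bhqp" -> "hqp" -> "hqp" -> "clk" -> "bkj"
  "wunaftkhpmit" -> "timphktfanuw" -> "imphktfanuw" -> "imp" -> "dhk" -> "cgj"
  "wgmlxzyu" -> "uyzxlmgw" -> "yzxlmgw" -> "yzx" -> "tus" -> "str"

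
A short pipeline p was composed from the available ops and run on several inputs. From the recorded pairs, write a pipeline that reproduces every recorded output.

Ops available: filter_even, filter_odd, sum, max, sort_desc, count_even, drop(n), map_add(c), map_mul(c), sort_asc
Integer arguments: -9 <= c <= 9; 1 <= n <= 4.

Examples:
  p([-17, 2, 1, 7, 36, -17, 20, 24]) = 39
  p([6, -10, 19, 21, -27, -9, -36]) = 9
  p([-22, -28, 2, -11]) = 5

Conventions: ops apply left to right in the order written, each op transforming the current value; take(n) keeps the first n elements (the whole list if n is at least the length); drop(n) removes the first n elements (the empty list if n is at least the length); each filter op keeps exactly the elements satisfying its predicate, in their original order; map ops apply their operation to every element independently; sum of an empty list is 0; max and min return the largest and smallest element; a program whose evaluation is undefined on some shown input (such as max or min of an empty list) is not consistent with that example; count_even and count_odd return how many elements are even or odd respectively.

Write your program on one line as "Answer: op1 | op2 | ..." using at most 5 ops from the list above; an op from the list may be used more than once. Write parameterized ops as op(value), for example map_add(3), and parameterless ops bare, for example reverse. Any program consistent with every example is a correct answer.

map_add(9) | sort_asc | map_add(-6) | filter_odd | max

Check, running the answer program on each example:
  [-17, 2, 1, 7, 36, -17, 20, 24] -> [-8, 11, 10, 16, 45, -8, 29, 33] -> [-8, -8, 10, 11, 16, 29, 33, 45] -> [-14, -14, 4, 5, 10, 23, 27, 39] -> [5, 23, 27, 39] -> 39
  [6, -10, 19, 21, -27, -9, -36] -> [15, -1, 28, 30, -18, 0, -27] -> [-27, -18, -1, 0, 15, 28, 30] -> [-33, -24, -7, -6, 9, 22, 24] -> [-33, -7, 9] -> 9
  [-22, -28, 2, -11] -> [-13, -19, 11, -2] -> [-19, -13, -2, 11] -> [-25, -19, -8, 5] -> [-25, -19, 5] -> 5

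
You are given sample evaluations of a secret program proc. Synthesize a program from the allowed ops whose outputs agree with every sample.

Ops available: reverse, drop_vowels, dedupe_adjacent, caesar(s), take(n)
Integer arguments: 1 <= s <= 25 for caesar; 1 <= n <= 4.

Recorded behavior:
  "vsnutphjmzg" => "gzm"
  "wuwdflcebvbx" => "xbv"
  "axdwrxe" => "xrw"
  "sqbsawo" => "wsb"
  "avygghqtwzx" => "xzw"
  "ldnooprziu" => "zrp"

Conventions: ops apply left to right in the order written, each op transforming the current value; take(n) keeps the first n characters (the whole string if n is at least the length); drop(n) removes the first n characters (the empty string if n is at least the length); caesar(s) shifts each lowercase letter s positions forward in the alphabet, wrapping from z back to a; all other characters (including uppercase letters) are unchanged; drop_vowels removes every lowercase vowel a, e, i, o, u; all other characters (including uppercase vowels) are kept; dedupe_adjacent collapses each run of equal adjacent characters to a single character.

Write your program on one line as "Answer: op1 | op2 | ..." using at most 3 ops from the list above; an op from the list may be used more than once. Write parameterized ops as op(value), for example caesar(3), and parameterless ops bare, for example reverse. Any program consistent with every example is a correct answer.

drop_vowels | reverse | take(3)

Check, running the answer program on each example:
  "vsnutphjmzg" -> "vsntphjmzg" -> "gzmjhptnsv" -> "gzm"
  "wuwdflcebvbx" -> "wwdflcbvbx" -> "xbvbclfdww" -> "xbv"
  "axdwrxe" -> "xdwrx" -> "xrwdx" -> "xrw"
  "sqbsawo" -> "sqbsw" -> "wsbqs" -> "wsb"
  "avygghqtwzx" -> "vygghqtwzx" -> "xzwtqhggyv" -> "xzw"
  "ldnooprziu" -> "ldnprz" -> "zrpndl" -> "zrp"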